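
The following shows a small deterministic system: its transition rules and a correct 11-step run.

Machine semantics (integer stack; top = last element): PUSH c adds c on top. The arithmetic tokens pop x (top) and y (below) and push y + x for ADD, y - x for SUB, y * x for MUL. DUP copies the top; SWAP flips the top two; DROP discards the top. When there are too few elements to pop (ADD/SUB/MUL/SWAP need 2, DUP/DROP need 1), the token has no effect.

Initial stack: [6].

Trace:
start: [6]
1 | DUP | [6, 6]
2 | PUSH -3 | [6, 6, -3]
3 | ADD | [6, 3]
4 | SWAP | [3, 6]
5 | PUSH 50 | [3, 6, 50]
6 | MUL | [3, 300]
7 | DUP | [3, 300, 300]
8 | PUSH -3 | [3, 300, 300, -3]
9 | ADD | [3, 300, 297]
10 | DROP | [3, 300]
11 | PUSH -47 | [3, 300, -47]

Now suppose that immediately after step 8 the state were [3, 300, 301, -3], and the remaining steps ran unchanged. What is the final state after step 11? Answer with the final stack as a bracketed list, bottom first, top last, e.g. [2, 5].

[3, 300, -47]

state after step 8 := [3, 300, 301, -3]
9 | ADD | [3, 300, 298]
10 | DROP | [3, 300]
11 | PUSH -47 | [3, 300, -47]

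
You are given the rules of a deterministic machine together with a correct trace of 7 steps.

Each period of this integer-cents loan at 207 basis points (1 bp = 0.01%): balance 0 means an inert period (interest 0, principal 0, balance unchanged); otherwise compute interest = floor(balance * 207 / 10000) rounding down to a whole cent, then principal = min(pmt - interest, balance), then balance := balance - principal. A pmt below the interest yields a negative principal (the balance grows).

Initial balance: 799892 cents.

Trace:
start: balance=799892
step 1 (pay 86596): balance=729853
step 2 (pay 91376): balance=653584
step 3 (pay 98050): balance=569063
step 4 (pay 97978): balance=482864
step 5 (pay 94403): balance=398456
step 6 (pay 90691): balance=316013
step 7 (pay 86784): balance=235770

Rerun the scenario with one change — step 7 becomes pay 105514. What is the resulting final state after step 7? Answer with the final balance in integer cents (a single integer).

(re-executing from step 7 with the substitution; state before step 7: balance=316013)
step 7 (pay 105514): balance=217040

217040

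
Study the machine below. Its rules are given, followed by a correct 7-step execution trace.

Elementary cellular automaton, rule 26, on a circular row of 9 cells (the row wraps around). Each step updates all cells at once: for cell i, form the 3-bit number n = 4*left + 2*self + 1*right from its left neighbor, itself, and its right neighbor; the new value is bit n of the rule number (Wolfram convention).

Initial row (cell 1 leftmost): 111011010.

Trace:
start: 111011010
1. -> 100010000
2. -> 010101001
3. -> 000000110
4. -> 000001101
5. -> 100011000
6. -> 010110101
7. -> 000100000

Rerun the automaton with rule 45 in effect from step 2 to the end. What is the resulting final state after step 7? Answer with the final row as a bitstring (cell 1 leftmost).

(re-executing steps 2..7 under rule 45; state before step 2: 100010000)
2. -> 101010110
3. -> 111111101
4. -> 000000011
5. -> 011111010
6. -> 010000110
7. -> 010110100

010110100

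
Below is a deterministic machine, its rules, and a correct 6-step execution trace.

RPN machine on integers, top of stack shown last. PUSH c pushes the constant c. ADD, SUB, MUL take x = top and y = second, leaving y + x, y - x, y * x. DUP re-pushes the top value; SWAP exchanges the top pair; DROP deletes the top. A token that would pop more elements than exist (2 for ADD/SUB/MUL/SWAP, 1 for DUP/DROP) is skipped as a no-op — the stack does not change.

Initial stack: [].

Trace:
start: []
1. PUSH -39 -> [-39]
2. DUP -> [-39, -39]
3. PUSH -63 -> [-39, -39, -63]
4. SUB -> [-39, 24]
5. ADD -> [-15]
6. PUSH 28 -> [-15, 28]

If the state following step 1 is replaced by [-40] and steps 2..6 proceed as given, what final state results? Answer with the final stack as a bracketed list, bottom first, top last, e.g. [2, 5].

[-17, 28]

state after step 1 := [-40]
2. DUP -> [-40, -40]
3. PUSH -63 -> [-40, -40, -63]
4. SUB -> [-40, 23]
5. ADD -> [-17]
6. PUSH 28 -> [-17, 28]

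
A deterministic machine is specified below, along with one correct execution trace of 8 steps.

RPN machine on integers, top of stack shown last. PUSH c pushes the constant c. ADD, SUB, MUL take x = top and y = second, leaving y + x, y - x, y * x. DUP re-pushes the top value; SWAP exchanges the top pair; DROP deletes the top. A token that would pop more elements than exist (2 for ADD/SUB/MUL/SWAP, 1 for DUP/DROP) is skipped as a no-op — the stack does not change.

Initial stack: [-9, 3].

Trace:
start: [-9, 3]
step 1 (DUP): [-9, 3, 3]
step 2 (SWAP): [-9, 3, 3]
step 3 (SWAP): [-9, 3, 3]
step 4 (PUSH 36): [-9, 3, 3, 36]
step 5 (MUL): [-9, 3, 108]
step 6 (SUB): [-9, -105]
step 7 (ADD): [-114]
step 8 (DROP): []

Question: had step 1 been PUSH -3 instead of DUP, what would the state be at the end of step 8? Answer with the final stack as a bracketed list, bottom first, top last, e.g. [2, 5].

[]

(re-executing from step 1 with the substitution; state before step 1: [-9, 3])
step 1 (PUSH -3): [-9, 3, -3]
step 2 (SWAP): [-9, -3, 3]
step 3 (SWAP): [-9, 3, -3]
step 4 (PUSH 36): [-9, 3, -3, 36]
step 5 (MUL): [-9, 3, -108]
step 6 (SUB): [-9, 111]
step 7 (ADD): [102]
step 8 (DROP): []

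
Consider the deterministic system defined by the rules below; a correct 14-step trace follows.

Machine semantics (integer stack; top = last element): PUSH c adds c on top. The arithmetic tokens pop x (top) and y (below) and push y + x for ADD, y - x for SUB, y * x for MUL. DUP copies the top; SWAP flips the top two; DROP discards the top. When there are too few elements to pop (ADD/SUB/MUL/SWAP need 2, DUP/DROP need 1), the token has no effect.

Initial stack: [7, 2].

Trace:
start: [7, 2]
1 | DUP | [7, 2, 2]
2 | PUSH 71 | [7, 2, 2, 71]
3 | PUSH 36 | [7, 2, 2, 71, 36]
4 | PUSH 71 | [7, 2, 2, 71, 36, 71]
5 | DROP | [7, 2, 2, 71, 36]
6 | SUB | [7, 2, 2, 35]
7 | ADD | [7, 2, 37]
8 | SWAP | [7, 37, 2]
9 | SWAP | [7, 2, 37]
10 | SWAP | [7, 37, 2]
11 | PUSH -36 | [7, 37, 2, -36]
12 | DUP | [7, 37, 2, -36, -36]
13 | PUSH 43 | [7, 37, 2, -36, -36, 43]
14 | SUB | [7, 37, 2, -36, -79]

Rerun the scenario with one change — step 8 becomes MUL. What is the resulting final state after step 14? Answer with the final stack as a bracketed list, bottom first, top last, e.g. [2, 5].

[7, 74, -36, -79]

(re-executing from step 8 with the substitution; state before step 8: [7, 2, 37])
8 | MUL | [7, 74]
9 | SWAP | [74, 7]
10 | SWAP | [7, 74]
11 | PUSH -36 | [7, 74, -36]
12 | DUP | [7, 74, -36, -36]
13 | PUSH 43 | [7, 74, -36, -36, 43]
14 | SUB | [7, 74, -36, -79]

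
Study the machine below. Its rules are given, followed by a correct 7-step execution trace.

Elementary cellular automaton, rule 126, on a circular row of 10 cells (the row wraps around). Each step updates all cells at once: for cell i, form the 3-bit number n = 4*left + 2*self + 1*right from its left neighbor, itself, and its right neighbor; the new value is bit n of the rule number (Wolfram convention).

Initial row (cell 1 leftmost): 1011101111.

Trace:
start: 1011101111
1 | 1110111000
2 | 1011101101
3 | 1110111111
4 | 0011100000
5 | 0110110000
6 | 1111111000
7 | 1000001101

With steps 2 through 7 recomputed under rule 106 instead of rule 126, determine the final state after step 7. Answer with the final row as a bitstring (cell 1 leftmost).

1011110101

(re-executing steps 2..7 under rule 106; state before step 2: 1110111000)
2 | 1011101001
3 | 1110110011
4 | 0011110110
5 | 0110011110
6 | 1110110010
7 | 1011110101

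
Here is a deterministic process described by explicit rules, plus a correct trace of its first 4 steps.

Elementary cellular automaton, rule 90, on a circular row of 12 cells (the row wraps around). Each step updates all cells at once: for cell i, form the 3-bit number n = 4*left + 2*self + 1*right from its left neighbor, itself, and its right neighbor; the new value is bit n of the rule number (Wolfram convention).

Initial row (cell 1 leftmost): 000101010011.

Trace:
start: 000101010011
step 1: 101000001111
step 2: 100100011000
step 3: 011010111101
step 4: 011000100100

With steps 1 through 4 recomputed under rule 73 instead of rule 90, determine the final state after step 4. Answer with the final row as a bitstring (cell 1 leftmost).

(re-executing steps 1..4 under rule 73; state before step 1: 000101010011)
step 1: 010000000011
step 2: 000111111011
step 3: 010100001011
step 4: 000001100011

000001100011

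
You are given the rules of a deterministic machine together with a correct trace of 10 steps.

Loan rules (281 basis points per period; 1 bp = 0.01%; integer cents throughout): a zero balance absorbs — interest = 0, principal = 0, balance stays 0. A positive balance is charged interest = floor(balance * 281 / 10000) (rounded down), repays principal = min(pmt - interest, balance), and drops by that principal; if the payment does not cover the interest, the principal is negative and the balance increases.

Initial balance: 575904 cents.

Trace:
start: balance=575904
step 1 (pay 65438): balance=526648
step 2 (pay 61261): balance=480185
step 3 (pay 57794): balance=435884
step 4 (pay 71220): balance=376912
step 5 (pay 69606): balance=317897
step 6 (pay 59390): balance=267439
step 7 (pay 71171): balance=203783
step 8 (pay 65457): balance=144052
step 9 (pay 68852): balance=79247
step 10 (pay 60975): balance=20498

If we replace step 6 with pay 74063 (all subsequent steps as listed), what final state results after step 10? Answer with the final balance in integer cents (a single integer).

(re-executing from step 6 with the substitution; state before step 6: balance=317897)
step 6 (pay 74063): balance=252766
step 7 (pay 71171): balance=188697
step 8 (pay 65457): balance=128542
step 9 (pay 68852): balance=63302
step 10 (pay 60975): balance=4105

4105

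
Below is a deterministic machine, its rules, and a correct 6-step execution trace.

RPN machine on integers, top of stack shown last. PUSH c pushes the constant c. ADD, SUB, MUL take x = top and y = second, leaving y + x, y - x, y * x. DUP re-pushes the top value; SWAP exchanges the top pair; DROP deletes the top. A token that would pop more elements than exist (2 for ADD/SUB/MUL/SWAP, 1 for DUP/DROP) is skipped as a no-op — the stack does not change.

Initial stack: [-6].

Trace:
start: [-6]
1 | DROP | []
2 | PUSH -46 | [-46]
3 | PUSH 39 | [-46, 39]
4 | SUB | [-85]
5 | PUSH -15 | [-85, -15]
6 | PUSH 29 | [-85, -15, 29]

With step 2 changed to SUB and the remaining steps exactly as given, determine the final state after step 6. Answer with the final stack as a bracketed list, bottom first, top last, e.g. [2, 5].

(re-executing from step 2 with the substitution; state before step 2: [])
2 | SUB | []
3 | PUSH 39 | [39]
4 | SUB | [39]
5 | PUSH -15 | [39, -15]
6 | PUSH 29 | [39, -15, 29]

[39, -15, 29]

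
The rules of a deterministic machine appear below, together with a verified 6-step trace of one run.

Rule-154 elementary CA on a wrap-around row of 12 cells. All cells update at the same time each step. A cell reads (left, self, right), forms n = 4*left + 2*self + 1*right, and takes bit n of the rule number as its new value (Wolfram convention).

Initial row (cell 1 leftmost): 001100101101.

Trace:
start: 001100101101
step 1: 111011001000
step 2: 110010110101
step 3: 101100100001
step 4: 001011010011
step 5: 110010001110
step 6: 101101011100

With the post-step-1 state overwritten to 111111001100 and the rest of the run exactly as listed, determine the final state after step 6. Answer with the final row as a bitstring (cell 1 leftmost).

101110111111

state after step 1 := 111111001100
step 2: 111110111011
step 3: 111100110011
step 4: 111011101111
step 5: 110011001111
step 6: 101110111111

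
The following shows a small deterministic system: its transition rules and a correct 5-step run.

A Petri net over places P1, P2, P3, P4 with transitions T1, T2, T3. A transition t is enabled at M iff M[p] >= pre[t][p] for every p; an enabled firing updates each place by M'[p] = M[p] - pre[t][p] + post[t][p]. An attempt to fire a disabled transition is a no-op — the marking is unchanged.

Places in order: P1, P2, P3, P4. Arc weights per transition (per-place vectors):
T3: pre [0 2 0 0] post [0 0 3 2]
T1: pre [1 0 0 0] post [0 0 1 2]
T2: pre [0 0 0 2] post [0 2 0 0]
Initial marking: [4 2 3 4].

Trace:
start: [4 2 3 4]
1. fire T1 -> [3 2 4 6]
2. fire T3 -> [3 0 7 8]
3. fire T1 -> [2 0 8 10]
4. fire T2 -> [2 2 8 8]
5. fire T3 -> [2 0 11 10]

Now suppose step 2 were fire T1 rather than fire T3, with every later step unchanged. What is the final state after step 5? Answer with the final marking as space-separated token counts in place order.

(re-executing from step 2 with the substitution; state before step 2: [3 2 4 6])
2. fire T1 -> [2 2 5 8]
3. fire T1 -> [1 2 6 10]
4. fire T2 -> [1 4 6 8]
5. fire T3 -> [1 2 9 10]

1 2 9 10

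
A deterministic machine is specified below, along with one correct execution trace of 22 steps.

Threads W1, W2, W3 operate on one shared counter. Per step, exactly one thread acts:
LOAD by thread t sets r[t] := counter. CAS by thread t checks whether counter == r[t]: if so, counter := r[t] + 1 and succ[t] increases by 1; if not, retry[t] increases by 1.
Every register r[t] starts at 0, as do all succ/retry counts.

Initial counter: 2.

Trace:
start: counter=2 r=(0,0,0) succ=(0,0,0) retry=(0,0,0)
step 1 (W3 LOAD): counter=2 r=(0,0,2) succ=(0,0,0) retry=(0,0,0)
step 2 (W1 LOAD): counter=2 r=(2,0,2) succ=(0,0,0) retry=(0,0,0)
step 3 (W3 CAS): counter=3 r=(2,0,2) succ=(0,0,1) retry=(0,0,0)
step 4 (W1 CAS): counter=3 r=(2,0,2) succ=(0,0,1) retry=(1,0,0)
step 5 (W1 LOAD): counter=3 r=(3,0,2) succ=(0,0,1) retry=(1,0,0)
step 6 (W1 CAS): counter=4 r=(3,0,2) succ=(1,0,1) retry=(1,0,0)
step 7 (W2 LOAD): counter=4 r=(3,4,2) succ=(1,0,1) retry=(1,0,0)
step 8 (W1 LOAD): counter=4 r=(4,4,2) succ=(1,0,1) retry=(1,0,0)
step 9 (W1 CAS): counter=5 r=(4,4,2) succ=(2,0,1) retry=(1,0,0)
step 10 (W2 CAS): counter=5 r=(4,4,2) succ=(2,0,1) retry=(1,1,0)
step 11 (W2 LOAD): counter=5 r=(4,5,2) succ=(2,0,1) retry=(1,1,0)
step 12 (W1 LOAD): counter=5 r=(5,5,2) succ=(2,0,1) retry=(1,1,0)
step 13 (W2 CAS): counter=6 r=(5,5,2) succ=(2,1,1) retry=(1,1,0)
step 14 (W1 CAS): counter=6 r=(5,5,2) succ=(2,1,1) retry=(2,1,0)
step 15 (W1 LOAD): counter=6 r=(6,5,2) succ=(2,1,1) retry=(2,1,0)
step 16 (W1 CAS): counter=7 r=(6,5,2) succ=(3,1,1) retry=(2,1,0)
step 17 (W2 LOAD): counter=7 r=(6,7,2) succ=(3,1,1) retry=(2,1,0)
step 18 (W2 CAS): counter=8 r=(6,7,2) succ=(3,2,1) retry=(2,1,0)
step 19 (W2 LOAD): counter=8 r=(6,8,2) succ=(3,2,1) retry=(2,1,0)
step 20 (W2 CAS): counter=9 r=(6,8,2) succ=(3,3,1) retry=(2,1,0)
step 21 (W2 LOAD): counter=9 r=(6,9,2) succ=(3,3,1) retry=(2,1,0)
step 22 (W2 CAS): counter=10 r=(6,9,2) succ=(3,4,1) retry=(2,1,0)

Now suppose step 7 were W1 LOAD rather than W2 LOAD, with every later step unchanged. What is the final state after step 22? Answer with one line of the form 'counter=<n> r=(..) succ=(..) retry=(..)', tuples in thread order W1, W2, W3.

counter=10 r=(6,9,2) succ=(3,4,1) retry=(2,1,0)

(re-executing from step 7 with the substitution; state before step 7: counter=4 r=(3,0,2) succ=(1,0,1) retry=(1,0,0))
step 7 (W1 LOAD): counter=4 r=(4,0,2) succ=(1,0,1) retry=(1,0,0)
step 8 (W1 LOAD): counter=4 r=(4,0,2) succ=(1,0,1) retry=(1,0,0)
step 9 (W1 CAS): counter=5 r=(4,0,2) succ=(2,0,1) retry=(1,0,0)
step 10 (W2 CAS): counter=5 r=(4,0,2) succ=(2,0,1) retry=(1,1,0)
step 11 (W2 LOAD): counter=5 r=(4,5,2) succ=(2,0,1) retry=(1,1,0)
step 12 (W1 LOAD): counter=5 r=(5,5,2) succ=(2,0,1) retry=(1,1,0)
step 13 (W2 CAS): counter=6 r=(5,5,2) succ=(2,1,1) retry=(1,1,0)
step 14 (W1 CAS): counter=6 r=(5,5,2) succ=(2,1,1) retry=(2,1,0)
step 15 (W1 LOAD): counter=6 r=(6,5,2) succ=(2,1,1) retry=(2,1,0)
step 16 (W1 CAS): counter=7 r=(6,5,2) succ=(3,1,1) retry=(2,1,0)
step 17 (W2 LOAD): counter=7 r=(6,7,2) succ=(3,1,1) retry=(2,1,0)
step 18 (W2 CAS): counter=8 r=(6,7,2) succ=(3,2,1) retry=(2,1,0)
step 19 (W2 LOAD): counter=8 r=(6,8,2) succ=(3,2,1) retry=(2,1,0)
step 20 (W2 CAS): counter=9 r=(6,8,2) succ=(3,3,1) retry=(2,1,0)
step 21 (W2 LOAD): counter=9 r=(6,9,2) succ=(3,3,1) retry=(2,1,0)
step 22 (W2 CAS): counter=10 r=(6,9,2) succ=(3,4,1) retry=(2,1,0)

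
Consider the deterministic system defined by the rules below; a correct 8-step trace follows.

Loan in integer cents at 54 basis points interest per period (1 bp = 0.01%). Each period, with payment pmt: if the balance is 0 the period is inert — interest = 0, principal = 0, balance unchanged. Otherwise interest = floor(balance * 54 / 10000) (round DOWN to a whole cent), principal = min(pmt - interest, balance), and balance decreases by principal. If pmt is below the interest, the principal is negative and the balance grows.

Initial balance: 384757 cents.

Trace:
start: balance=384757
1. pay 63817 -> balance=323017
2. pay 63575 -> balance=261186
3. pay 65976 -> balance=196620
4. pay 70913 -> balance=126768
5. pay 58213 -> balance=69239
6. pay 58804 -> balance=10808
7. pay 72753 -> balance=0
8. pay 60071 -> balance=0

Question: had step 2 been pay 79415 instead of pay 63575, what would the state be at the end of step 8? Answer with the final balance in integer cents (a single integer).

(re-executing from step 2 with the substitution; state before step 2: balance=323017)
2. pay 79415 -> balance=245346
3. pay 65976 -> balance=180694
4. pay 70913 -> balance=110756
5. pay 58213 -> balance=53141
6. pay 58804 -> balance=0
7. pay 72753 -> balance=0
8. pay 60071 -> balance=0

0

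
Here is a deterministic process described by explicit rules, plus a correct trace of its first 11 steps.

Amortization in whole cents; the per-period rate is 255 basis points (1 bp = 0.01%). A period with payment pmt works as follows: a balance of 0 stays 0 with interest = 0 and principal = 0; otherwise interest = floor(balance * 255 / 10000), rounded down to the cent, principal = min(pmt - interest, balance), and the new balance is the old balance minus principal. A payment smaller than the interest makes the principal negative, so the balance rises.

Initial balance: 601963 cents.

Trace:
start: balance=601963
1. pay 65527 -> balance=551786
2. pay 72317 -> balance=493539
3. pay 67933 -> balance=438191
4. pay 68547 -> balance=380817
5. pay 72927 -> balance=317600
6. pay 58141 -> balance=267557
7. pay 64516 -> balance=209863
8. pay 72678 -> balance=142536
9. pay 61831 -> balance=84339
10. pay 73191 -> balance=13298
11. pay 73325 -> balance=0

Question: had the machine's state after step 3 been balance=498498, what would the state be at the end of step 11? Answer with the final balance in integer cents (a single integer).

state after step 3 := balance=498498
4. pay 68547 -> balance=442662
5. pay 72927 -> balance=381022
6. pay 58141 -> balance=332597
7. pay 64516 -> balance=276562
8. pay 72678 -> balance=210936
9. pay 61831 -> balance=154483
10. pay 73191 -> balance=85231
11. pay 73325 -> balance=14079

14079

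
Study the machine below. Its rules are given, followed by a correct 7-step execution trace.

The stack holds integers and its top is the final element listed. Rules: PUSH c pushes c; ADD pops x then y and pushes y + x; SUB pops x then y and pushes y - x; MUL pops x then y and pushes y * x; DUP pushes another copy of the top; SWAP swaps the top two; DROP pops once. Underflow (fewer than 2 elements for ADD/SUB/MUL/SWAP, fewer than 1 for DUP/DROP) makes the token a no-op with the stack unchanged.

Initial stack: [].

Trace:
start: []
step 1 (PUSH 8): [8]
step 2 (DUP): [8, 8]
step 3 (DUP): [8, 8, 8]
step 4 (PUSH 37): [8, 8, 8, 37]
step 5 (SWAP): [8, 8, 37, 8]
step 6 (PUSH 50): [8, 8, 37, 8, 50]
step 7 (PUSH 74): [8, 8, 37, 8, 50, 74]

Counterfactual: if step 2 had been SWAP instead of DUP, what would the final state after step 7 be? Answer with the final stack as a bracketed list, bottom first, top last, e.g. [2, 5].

(re-executing from step 2 with the substitution; state before step 2: [8])
step 2 (SWAP): [8]
step 3 (DUP): [8, 8]
step 4 (PUSH 37): [8, 8, 37]
step 5 (SWAP): [8, 37, 8]
step 6 (PUSH 50): [8, 37, 8, 50]
step 7 (PUSH 74): [8, 37, 8, 50, 74]

[8, 37, 8, 50, 74]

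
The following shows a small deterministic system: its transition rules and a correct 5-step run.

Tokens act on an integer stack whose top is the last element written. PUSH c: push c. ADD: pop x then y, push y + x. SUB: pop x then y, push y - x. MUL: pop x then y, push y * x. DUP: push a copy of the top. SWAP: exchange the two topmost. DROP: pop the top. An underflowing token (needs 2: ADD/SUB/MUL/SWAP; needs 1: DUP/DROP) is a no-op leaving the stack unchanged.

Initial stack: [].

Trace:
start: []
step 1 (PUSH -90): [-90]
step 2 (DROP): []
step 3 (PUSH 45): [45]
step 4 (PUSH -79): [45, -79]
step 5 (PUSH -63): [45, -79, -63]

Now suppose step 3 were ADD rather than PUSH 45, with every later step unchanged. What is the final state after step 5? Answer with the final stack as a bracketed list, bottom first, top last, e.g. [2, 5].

[-79, -63]

(re-executing from step 3 with the substitution; state before step 3: [])
step 3 (ADD): []
step 4 (PUSH -79): [-79]
step 5 (PUSH -63): [-79, -63]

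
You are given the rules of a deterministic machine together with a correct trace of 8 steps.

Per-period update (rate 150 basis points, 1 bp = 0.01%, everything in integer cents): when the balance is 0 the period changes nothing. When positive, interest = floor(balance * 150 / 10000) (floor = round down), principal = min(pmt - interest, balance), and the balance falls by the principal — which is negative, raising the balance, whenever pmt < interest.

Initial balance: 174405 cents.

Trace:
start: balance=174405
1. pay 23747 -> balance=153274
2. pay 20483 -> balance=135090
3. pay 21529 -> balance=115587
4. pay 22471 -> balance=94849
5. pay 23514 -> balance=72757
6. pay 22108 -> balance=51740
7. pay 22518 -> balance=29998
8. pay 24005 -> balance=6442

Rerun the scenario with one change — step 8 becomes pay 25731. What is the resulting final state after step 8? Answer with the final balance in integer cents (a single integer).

(re-executing from step 8 with the substitution; state before step 8: balance=29998)
8. pay 25731 -> balance=4716

4716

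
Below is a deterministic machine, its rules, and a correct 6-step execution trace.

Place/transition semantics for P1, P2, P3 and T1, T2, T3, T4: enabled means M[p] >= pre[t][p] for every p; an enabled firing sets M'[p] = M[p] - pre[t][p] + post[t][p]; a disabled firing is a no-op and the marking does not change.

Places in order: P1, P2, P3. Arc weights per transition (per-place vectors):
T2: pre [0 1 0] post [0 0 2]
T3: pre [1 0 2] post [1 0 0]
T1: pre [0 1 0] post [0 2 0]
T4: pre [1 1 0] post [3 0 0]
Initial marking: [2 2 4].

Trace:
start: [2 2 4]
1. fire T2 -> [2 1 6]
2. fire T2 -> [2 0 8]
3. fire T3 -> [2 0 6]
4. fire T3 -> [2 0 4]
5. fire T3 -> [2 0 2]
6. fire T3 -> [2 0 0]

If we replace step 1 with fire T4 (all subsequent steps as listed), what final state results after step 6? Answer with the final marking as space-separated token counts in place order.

(re-executing from step 1 with the substitution; state before step 1: [2 2 4])
1. fire T4 -> [4 1 4]
2. fire T2 -> [4 0 6]
3. fire T3 -> [4 0 4]
4. fire T3 -> [4 0 2]
5. fire T3 -> [4 0 0]
6. fire T3 -> [4 0 0]

4 0 0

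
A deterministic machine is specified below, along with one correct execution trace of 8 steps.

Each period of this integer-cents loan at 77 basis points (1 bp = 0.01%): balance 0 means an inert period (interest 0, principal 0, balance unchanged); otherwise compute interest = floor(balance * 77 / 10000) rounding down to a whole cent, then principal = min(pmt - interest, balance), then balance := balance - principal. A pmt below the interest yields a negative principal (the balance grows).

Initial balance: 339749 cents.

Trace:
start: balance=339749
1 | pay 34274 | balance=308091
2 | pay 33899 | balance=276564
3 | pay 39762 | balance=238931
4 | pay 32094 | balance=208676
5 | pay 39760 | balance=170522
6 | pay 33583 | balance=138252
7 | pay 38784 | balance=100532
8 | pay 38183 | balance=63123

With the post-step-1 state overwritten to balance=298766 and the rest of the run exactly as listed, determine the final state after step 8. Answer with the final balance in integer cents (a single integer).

state after step 1 := balance=298766
2 | pay 33899 | balance=267167
3 | pay 39762 | balance=229462
4 | pay 32094 | balance=199134
5 | pay 39760 | balance=160907
6 | pay 33583 | balance=128562
7 | pay 38784 | balance=90767
8 | pay 38183 | balance=53282

53282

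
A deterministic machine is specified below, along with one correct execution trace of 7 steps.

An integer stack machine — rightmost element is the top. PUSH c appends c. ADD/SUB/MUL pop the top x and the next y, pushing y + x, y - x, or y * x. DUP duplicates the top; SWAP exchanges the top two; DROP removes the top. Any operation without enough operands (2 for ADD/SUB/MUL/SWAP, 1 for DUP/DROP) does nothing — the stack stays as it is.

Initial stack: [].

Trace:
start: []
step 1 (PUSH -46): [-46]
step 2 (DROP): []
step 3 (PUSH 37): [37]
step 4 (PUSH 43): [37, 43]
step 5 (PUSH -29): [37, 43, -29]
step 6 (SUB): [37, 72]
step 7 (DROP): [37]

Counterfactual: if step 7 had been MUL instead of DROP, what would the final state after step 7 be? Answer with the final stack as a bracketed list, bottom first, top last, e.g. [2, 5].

[2664]

(re-executing from step 7 with the substitution; state before step 7: [37, 72])
step 7 (MUL): [2664]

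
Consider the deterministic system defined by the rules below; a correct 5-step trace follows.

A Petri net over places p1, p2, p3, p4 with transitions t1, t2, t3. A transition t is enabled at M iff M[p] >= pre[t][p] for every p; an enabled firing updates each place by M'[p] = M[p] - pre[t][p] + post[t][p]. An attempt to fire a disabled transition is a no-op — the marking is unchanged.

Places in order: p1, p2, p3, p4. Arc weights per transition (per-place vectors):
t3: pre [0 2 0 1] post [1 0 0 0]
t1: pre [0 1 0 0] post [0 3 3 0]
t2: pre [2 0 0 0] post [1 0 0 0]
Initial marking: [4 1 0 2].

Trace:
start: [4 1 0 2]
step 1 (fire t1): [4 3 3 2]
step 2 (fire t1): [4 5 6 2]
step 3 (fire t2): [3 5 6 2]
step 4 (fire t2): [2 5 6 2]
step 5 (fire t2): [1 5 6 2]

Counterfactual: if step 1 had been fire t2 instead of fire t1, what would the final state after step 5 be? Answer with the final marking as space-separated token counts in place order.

(re-executing from step 1 with the substitution; state before step 1: [4 1 0 2])
step 1 (fire t2): [3 1 0 2]
step 2 (fire t1): [3 3 3 2]
step 3 (fire t2): [2 3 3 2]
step 4 (fire t2): [1 3 3 2]
step 5 (fire t2): [1 3 3 2]

1 3 3 2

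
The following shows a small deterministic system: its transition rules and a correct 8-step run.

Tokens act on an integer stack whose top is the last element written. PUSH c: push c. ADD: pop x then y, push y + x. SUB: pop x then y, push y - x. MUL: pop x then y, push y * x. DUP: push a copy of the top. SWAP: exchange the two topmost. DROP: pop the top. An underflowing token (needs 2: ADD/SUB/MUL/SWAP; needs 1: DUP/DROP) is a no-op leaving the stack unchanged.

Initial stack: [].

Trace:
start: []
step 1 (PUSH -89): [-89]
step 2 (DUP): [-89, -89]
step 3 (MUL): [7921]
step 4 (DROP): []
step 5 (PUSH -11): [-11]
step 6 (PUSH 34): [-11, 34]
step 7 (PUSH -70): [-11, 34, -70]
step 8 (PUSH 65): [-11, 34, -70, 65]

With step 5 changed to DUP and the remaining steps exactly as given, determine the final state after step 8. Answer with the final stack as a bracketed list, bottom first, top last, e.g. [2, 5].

(re-executing from step 5 with the substitution; state before step 5: [])
step 5 (DUP): []
step 6 (PUSH 34): [34]
step 7 (PUSH -70): [34, -70]
step 8 (PUSH 65): [34, -70, 65]

[34, -70, 65]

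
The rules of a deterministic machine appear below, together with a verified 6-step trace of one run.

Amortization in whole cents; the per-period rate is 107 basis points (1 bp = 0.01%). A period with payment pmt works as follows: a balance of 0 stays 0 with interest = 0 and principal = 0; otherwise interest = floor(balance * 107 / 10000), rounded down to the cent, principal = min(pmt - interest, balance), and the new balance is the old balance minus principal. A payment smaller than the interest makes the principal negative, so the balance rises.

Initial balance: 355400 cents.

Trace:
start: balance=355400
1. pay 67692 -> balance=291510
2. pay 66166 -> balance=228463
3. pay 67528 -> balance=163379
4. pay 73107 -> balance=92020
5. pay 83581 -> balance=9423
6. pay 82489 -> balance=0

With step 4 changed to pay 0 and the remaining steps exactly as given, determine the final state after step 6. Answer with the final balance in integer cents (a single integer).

1714

(re-executing from step 4 with the substitution; state before step 4: balance=163379)
4. pay 0 -> balance=165127
5. pay 83581 -> balance=83312
6. pay 82489 -> balance=1714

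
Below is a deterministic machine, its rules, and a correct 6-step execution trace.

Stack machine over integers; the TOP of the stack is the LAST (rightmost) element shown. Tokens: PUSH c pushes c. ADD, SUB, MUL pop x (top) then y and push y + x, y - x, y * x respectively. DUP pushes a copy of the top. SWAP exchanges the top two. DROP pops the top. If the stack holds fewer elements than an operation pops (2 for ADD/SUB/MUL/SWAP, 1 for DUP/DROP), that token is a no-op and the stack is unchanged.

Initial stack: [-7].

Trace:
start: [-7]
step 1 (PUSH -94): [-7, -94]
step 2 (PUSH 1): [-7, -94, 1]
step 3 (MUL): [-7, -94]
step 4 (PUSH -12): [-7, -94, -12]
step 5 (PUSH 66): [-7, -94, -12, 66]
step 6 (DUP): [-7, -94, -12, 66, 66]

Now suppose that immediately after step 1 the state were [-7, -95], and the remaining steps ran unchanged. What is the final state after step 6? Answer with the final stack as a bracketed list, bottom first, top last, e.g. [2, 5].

state after step 1 := [-7, -95]
step 2 (PUSH 1): [-7, -95, 1]
step 3 (MUL): [-7, -95]
step 4 (PUSH -12): [-7, -95, -12]
step 5 (PUSH 66): [-7, -95, -12, 66]
step 6 (DUP): [-7, -95, -12, 66, 66]

[-7, -95, -12, 66, 66]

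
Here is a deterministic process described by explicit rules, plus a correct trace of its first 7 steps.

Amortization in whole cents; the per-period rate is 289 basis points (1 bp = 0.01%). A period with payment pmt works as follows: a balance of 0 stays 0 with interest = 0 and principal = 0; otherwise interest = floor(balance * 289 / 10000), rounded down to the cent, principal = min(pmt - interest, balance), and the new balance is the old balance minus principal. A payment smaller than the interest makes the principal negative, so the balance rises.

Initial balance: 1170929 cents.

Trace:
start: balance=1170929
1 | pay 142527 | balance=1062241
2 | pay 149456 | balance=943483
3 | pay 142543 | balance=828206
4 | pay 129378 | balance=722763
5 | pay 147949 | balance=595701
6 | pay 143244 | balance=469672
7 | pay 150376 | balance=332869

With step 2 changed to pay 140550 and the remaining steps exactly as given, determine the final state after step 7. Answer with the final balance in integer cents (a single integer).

(re-executing from step 2 with the substitution; state before step 2: balance=1062241)
2 | pay 140550 | balance=952389
3 | pay 142543 | balance=837370
4 | pay 129378 | balance=732191
5 | pay 147949 | balance=605402
6 | pay 143244 | balance=479654
7 | pay 150376 | balance=343140

343140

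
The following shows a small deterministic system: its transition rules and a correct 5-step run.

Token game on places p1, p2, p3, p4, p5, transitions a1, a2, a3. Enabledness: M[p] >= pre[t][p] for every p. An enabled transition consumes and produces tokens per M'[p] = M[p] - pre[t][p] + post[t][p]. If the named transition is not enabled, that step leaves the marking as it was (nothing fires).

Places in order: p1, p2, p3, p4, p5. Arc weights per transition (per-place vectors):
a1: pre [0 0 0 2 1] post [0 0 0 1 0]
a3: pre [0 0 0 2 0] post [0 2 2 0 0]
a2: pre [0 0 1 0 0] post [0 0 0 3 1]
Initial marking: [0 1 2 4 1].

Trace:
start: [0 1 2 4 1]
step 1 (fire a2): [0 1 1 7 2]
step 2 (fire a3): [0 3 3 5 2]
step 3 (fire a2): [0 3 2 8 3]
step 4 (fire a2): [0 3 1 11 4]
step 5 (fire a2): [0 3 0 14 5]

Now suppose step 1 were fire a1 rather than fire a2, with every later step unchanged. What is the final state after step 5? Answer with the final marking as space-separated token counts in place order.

0 3 1 10 3

(re-executing from step 1 with the substitution; state before step 1: [0 1 2 4 1])
step 1 (fire a1): [0 1 2 3 0]
step 2 (fire a3): [0 3 4 1 0]
step 3 (fire a2): [0 3 3 4 1]
step 4 (fire a2): [0 3 2 7 2]
step 5 (fire a2): [0 3 1 10 3]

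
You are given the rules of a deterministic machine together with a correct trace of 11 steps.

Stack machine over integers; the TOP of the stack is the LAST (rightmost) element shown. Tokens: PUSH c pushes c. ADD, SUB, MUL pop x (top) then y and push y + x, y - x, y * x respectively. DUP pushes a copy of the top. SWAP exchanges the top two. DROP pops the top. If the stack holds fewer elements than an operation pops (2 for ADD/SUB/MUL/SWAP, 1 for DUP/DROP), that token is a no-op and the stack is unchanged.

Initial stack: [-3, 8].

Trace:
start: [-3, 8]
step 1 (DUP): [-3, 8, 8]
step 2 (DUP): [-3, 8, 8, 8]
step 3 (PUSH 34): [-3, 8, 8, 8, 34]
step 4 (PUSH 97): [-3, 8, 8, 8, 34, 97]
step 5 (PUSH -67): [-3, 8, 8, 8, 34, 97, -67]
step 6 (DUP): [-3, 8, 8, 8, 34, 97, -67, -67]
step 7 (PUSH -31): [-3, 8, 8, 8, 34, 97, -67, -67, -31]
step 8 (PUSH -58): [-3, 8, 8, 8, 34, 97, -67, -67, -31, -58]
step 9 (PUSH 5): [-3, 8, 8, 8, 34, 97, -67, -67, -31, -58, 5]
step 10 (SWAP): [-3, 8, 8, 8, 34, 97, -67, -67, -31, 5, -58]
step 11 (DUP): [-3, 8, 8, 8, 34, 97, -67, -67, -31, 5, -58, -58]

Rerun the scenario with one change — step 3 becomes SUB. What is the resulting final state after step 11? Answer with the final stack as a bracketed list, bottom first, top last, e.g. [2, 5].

(re-executing from step 3 with the substitution; state before step 3: [-3, 8, 8, 8])
step 3 (SUB): [-3, 8, 0]
step 4 (PUSH 97): [-3, 8, 0, 97]
step 5 (PUSH -67): [-3, 8, 0, 97, -67]
step 6 (DUP): [-3, 8, 0, 97, -67, -67]
step 7 (PUSH -31): [-3, 8, 0, 97, -67, -67, -31]
step 8 (PUSH -58): [-3, 8, 0, 97, -67, -67, -31, -58]
step 9 (PUSH 5): [-3, 8, 0, 97, -67, -67, -31, -58, 5]
step 10 (SWAP): [-3, 8, 0, 97, -67, -67, -31, 5, -58]
step 11 (DUP): [-3, 8, 0, 97, -67, -67, -31, 5, -58, -58]

[-3, 8, 0, 97, -67, -67, -31, 5, -58, -58]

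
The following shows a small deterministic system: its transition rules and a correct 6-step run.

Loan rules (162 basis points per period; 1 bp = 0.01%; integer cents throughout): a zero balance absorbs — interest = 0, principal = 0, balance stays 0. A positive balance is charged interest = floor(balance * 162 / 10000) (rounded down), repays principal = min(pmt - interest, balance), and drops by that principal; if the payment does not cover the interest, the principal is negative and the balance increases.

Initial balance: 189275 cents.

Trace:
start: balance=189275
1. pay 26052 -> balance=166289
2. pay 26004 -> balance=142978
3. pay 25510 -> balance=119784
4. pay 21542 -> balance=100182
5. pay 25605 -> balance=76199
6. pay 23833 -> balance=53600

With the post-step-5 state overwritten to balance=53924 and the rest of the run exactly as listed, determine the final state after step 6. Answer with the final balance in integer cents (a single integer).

state after step 5 := balance=53924
6. pay 23833 -> balance=30964

30964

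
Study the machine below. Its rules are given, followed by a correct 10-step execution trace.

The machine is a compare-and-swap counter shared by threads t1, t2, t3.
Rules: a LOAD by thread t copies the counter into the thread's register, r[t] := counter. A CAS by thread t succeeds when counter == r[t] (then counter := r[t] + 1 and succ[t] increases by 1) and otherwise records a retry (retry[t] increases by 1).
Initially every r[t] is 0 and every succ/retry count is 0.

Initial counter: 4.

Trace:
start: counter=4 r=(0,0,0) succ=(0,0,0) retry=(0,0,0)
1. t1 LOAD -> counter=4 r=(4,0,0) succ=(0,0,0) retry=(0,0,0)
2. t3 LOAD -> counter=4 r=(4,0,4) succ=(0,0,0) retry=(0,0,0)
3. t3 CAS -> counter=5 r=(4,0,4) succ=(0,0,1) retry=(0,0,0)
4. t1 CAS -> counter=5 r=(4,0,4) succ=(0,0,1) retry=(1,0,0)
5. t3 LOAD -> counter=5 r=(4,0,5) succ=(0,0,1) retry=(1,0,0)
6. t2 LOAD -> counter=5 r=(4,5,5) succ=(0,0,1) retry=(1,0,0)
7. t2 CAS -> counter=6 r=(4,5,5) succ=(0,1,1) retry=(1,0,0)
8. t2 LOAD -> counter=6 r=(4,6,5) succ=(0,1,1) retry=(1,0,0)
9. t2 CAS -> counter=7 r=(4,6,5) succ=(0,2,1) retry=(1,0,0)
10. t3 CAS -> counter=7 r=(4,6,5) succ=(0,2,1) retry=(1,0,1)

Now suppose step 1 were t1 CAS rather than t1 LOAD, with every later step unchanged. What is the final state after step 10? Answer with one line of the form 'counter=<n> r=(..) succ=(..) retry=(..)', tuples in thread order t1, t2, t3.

counter=7 r=(0,6,5) succ=(0,2,1) retry=(2,0,1)

(re-executing from step 1 with the substitution; state before step 1: counter=4 r=(0,0,0) succ=(0,0,0) retry=(0,0,0))
1. t1 CAS -> counter=4 r=(0,0,0) succ=(0,0,0) retry=(1,0,0)
2. t3 LOAD -> counter=4 r=(0,0,4) succ=(0,0,0) retry=(1,0,0)
3. t3 CAS -> counter=5 r=(0,0,4) succ=(0,0,1) retry=(1,0,0)
4. t1 CAS -> counter=5 r=(0,0,4) succ=(0,0,1) retry=(2,0,0)
5. t3 LOAD -> counter=5 r=(0,0,5) succ=(0,0,1) retry=(2,0,0)
6. t2 LOAD -> counter=5 r=(0,5,5) succ=(0,0,1) retry=(2,0,0)
7. t2 CAS -> counter=6 r=(0,5,5) succ=(0,1,1) retry=(2,0,0)
8. t2 LOAD -> counter=6 r=(0,6,5) succ=(0,1,1) retry=(2,0,0)
9. t2 CAS -> counter=7 r=(0,6,5) succ=(0,2,1) retry=(2,0,0)
10. t3 CAS -> counter=7 r=(0,6,5) succ=(0,2,1) retry=(2,0,1)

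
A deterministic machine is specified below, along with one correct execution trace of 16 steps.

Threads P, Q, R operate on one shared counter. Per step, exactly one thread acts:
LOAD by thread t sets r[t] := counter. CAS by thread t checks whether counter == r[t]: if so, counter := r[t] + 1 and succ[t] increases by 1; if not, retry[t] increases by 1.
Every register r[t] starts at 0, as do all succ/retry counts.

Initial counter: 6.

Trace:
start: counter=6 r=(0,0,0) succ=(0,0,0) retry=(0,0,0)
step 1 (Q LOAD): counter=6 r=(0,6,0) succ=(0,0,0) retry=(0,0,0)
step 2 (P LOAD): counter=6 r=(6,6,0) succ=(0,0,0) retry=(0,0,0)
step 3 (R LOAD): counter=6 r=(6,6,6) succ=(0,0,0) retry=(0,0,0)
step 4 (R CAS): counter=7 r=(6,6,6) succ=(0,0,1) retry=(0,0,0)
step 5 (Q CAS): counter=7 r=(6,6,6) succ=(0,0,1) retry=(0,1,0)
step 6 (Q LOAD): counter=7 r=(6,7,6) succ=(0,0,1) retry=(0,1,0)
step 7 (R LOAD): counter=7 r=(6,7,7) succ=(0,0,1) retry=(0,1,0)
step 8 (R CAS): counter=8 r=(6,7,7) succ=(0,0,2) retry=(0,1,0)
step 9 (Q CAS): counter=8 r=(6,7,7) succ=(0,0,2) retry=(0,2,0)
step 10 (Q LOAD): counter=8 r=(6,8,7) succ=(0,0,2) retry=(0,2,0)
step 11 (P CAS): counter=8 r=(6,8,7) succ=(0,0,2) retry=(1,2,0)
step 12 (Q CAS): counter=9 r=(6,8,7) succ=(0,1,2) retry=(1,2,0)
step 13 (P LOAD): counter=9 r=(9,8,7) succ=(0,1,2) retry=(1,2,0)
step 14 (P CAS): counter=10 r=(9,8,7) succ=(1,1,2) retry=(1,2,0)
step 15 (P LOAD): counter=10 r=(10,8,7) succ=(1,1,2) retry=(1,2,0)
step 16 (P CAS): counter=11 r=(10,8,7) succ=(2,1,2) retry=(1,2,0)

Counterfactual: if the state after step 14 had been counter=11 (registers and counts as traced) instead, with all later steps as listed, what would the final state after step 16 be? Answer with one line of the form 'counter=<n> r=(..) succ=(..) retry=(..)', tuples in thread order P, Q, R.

state after step 14 := counter=11 r=(9,8,7) succ=(1,1,2) retry=(1,2,0)
step 15 (P LOAD): counter=11 r=(11,8,7) succ=(1,1,2) retry=(1,2,0)
step 16 (P CAS): counter=12 r=(11,8,7) succ=(2,1,2) retry=(1,2,0)

counter=12 r=(11,8,7) succ=(2,1,2) retry=(1,2,0)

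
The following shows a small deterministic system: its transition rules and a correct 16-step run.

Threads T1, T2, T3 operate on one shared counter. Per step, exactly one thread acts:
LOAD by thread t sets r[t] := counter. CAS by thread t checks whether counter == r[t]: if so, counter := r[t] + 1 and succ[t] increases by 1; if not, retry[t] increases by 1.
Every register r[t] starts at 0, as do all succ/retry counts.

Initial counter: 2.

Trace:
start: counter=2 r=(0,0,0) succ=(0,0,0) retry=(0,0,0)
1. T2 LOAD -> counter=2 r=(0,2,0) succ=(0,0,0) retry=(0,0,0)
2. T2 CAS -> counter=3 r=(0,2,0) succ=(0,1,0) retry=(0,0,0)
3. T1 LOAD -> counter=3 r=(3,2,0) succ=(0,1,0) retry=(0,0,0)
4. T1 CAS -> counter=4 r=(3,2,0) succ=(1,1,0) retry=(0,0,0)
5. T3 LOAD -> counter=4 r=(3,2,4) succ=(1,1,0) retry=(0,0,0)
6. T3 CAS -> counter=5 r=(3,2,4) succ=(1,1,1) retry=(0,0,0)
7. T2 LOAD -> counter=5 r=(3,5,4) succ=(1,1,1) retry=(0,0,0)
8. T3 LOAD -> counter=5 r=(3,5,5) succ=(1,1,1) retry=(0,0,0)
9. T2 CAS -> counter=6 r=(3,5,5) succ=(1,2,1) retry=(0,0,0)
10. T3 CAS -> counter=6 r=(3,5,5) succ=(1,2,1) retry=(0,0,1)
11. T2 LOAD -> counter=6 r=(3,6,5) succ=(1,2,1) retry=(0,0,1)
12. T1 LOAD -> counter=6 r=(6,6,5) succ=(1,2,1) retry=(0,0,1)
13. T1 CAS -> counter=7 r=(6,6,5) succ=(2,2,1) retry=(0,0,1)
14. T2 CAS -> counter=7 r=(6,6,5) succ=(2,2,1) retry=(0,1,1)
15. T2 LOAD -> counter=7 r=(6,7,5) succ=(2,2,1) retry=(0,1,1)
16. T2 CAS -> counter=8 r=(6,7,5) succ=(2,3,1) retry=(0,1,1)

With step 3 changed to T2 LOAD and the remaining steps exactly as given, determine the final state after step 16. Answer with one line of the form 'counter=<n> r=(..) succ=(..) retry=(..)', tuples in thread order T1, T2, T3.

(re-executing from step 3 with the substitution; state before step 3: counter=3 r=(0,2,0) succ=(0,1,0) retry=(0,0,0))
3. T2 LOAD -> counter=3 r=(0,3,0) succ=(0,1,0) retry=(0,0,0)
4. T1 CAS -> counter=3 r=(0,3,0) succ=(0,1,0) retry=(1,0,0)
5. T3 LOAD -> counter=3 r=(0,3,3) succ=(0,1,0) retry=(1,0,0)
6. T3 CAS -> counter=4 r=(0,3,3) succ=(0,1,1) retry=(1,0,0)
7. T2 LOAD -> counter=4 r=(0,4,3) succ=(0,1,1) retry=(1,0,0)
8. T3 LOAD -> counter=4 r=(0,4,4) succ=(0,1,1) retry=(1,0,0)
9. T2 CAS -> counter=5 r=(0,4,4) succ=(0,2,1) retry=(1,0,0)
10. T3 CAS -> counter=5 r=(0,4,4) succ=(0,2,1) retry=(1,0,1)
11. T2 LOAD -> counter=5 r=(0,5,4) succ=(0,2,1) retry=(1,0,1)
12. T1 LOAD -> counter=5 r=(5,5,4) succ=(0,2,1) retry=(1,0,1)
13. T1 CAS -> counter=6 r=(5,5,4) succ=(1,2,1) retry=(1,0,1)
14. T2 CAS -> counter=6 r=(5,5,4) succ=(1,2,1) retry=(1,1,1)
15. T2 LOAD -> counter=6 r=(5,6,4) succ=(1,2,1) retry=(1,1,1)
16. T2 CAS -> counter=7 r=(5,6,4) succ=(1,3,1) retry=(1,1,1)

counter=7 r=(5,6,4) succ=(1,3,1) retry=(1,1,1)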